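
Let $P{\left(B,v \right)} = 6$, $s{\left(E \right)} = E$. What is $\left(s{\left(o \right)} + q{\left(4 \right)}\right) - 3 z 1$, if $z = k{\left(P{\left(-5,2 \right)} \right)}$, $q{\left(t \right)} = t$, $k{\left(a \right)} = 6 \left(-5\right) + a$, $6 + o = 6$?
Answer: $288$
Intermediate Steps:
$o = 0$ ($o = -6 + 6 = 0$)
$k{\left(a \right)} = -30 + a$
$z = -24$ ($z = -30 + 6 = -24$)
$\left(s{\left(o \right)} + q{\left(4 \right)}\right) - 3 z 1 = \left(0 + 4\right) \left(-3\right) \left(-24\right) 1 = 4 \cdot 72 \cdot 1 = 4 \cdot 72 = 288$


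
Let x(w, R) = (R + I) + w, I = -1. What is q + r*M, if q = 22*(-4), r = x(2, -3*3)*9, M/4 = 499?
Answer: -143800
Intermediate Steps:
x(w, R) = -1 + R + w (x(w, R) = (R - 1) + w = (-1 + R) + w = -1 + R + w)
M = 1996 (M = 4*499 = 1996)
r = -72 (r = (-1 - 3*3 + 2)*9 = (-1 - 9 + 2)*9 = -8*9 = -72)
q = -88
q + r*M = -88 - 72*1996 = -88 - 143712 = -143800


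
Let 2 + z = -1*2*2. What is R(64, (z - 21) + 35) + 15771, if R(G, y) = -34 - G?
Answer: 15673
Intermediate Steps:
z = -6 (z = -2 - 1*2*2 = -2 - 2*2 = -2 - 4 = -6)
R(64, (z - 21) + 35) + 15771 = (-34 - 1*64) + 15771 = (-34 - 64) + 15771 = -98 + 15771 = 15673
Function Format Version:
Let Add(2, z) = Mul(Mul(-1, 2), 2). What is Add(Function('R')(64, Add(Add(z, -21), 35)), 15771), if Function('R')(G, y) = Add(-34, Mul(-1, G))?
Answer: 15673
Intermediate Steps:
z = -6 (z = Add(-2, Mul(Mul(-1, 2), 2)) = Add(-2, Mul(-2, 2)) = Add(-2, -4) = -6)
Add(Function('R')(64, Add(Add(z, -21), 35)), 15771) = Add(Add(-34, Mul(-1, 64)), 15771) = Add(Add(-34, -64), 15771) = Add(-98, 15771) = 15673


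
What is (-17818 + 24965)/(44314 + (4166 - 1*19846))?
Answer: 7147/28634 ≈ 0.24960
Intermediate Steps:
(-17818 + 24965)/(44314 + (4166 - 1*19846)) = 7147/(44314 + (4166 - 19846)) = 7147/(44314 - 15680) = 7147/28634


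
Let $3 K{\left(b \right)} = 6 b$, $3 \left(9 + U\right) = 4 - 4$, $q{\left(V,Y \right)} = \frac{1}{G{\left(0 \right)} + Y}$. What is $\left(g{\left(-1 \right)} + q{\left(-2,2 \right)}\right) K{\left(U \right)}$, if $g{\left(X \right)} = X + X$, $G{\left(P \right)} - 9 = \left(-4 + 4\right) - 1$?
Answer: $\frac{171}{5} \approx 34.2$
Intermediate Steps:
$G{\left(P \right)} = 8$ ($G{\left(P \right)} = 9 + \left(\left(-4 + 4\right) - 1\right) = 9 + \left(0 - 1\right) = 9 - 1 = 8$)
$q{\left(V,Y \right)} = \frac{1}{8 + Y}$
$g{\left(X \right)} = 2 X$
$U = -9$ ($U = -9 + \frac{4 - 4}{3} = -9 + \frac{1}{3} \cdot 0 = -9 + 0 = -9$)
$K{\left(b \right)} = 2 b$ ($K{\left(b \right)} = \frac{6 b}{3} = 2 b$)
$\left(g{\left(-1 \right)} + q{\left(-2,2 \right)}\right) K{\left(U \right)} = \left(2 \left(-1\right) + \frac{1}{8 + 2}\right) 2 \left(-9\right) = \left(-2 + \frac{1}{10}\right) \left(-18\right) = \left(- \frac{19}{10}\right) \left(-18\right) = \frac{171}{5}$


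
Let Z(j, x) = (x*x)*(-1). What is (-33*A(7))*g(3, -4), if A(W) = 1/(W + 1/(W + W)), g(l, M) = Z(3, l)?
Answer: 42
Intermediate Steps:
Z(j, x) = -x² (Z(j, x) = x²*(-1) = -x²)
g(l, M) = -l²
A(W) = 1/(W + 1/(2*W))
(-33*A(7))*g(3, -4) = (-66*7/(1 + 2*7²))*(-1*3²) = (-66*7/(1 + 2*49))*(-1*9) = -66*7/(1 + 98)*(-9) = -66*7/99*(-9) = -33*14/99*(-9) = -14/3*(-9) = 42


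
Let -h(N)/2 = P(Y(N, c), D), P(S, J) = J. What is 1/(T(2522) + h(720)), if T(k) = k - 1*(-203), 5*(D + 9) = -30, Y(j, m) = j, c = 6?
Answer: 1/2755 ≈ 0.00036298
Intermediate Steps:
D = -15 (D = -9 + (⅕)*(-30) = -9 - 6 = -15)
T(k) = 203 + k (T(k) = k + 203 = 203 + k)
h(N) = 30 (h(N) = -2*(-15) = 30)
1/(T(2522) + h(720)) = 1/((203 + 2522) + 30) = 1/(2725 + 30) = 1/2755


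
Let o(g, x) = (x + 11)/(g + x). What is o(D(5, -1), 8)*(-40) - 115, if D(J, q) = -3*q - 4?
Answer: -1565/7 ≈ -223.57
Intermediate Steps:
D(J, q) = -4 - 3*q
o(g, x) = (11 + x)/(g + x)
o(D(5, -1), 8)*(-40) - 115 = ((11 + 8)/((-4 - 3*(-1)) + 8))*(-40) - 115 = (19/((-4 + 3) + 8))*(-40) - 115 = (19/(-1 + 8))*(-40) - 115 = (19/7)*(-40) - 115 = -760/7 - 115 = -1565/7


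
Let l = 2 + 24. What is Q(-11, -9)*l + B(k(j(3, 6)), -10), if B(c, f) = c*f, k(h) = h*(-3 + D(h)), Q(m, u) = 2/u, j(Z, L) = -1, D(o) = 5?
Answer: 128/9 ≈ 14.222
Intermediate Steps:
k(h) = 2*h (k(h) = h*(-3 + 5) = h*2 = 2*h)
l = 26
Q(-11, -9)*l + B(k(j(3, 6)), -10) = (2/(-9))*26 + (2*(-1))*(-10) = (2*(-⅑))*26 - 2*(-10) = -2/9*26 + 20 = -52/9 + 20 = 128/9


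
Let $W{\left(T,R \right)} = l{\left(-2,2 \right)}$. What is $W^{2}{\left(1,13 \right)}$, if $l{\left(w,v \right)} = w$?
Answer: $4$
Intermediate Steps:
$W{\left(T,R \right)} = -2$
$W^{2}{\left(1,13 \right)} = \left(-2\right)^{2} = 4$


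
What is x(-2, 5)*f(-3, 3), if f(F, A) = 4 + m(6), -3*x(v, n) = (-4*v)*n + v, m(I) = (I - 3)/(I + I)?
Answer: -323/6 ≈ -53.833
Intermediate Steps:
m(I) = (-3 + I)/(2*I) (m(I) = (-3 + I)/((2*I)) = (-3 + I)*(1/(2*I)) = (-3 + I)/(2*I))
x(v, n) = -v/3 + 4*n*v/3 (x(v, n) = -((-4*v)*n + v)/3 = -(-4*n*v + v)/3 = -(v - 4*n*v)/3 = -v/3 + 4*n*v/3)
f(F, A) = 17/4 (f(F, A) = 4 + (½)*(-3 + 6)/6 = 4 + (½)*(⅙)*3 = 4 + ¼ = 17/4)
x(-2, 5)*f(-3, 3) = ((⅓)*(-2)*(-1 + 4*5))*(17/4) = ((⅓)*(-2)*(-1 + 20))*(17/4) = ((⅓)*(-2)*19)*(17/4) = -38/3*17/4 = -323/6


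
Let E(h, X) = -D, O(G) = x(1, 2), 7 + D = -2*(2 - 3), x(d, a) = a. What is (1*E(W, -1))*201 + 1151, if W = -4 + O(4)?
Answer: 2156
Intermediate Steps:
D = -5 (D = -7 - 2*(2 - 3) = -7 - 2*(-1) = -7 + 2 = -5)
O(G) = 2
W = -2 (W = -4 + 2 = -2)
E(h, X) = 5 (E(h, X) = -1*(-5) = 5)
(1*E(W, -1))*201 + 1151 = (1*5)*201 + 1151 = 5*201 + 1151 = 1005 + 1151 = 2156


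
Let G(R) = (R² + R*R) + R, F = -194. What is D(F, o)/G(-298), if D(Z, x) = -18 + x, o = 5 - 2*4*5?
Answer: -53/177310 ≈ -0.00029891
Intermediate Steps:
G(R) = R + 2*R² (G(R) = (R² + R²) + R = 2*R² + R = R + 2*R²)
o = -35 (o = 5 - 8*5 = 5 - 40 = -35)
D(F, o)/G(-298) = (-18 - 35)/((-298*(1 + 2*(-298)))) = -53*(-1/(298*(1 - 596))) = -53/((-298*(-595))) = -53/177310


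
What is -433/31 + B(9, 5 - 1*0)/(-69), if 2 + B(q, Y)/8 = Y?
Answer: -10207/713 ≈ -14.316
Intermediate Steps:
B(q, Y) = -16 + 8*Y
-433/31 + B(9, 5 - 1*0)/(-69) = -433/31 + (-16 + 8*(5 - 1*0))/(-69) = -433*1/31 + (-16 + 8*(5 + 0))*(-1/69) = -433/31 + (-16 + 8*5)*(-1/69) = -433/31 + (-16 + 40)*(-1/69) = -433/31 + 24*(-1/69) = -433/31 - 8/23 = -10207/713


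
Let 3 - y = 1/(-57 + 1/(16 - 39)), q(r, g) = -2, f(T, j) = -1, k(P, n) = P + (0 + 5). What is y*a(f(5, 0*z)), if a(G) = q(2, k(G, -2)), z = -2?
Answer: -3959/656 ≈ -6.0351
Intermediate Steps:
k(P, n) = 5 + P (k(P, n) = P + 5 = 5 + P)
y = 3959/1312 (y = 3 - 1/(-57 + 1/(16 - 39)) = 3 - 1/(-57 + 1/(-23)) = 3 - 1/(-57 - 1/23) = 3 - 1/(-1312/23) = 3 - 1*(-23/1312) = 3 + 23/1312 = 3959/1312 ≈ 3.0175)
a(G) = -2
y*a(f(5, 0*z)) = (3959/1312)*(-2) = -3959/656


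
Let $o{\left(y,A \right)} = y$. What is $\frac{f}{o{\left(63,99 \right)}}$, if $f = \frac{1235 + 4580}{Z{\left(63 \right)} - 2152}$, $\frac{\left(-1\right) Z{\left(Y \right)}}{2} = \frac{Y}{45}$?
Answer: $- \frac{29075}{678762} \approx -0.042835$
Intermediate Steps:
$Z{\left(Y \right)} = - \frac{2 Y}{45}$ ($Z{\left(Y \right)} = - 2 \frac{Y}{45} = - \frac{2 Y}{45}$)
$f = - \frac{29075}{10774}$ ($f = \frac{1235 + 4580}{\left(- \frac{2}{45}\right) 63 - 2152} = \frac{5815}{- \frac{14}{5} - 2152} = \frac{5815}{- \frac{10774}{5}} = 5815 \left(- \frac{5}{10774}\right) = - \frac{29075}{10774} \approx -2.6986$)
$\frac{f}{o{\left(63,99 \right)}} = - \frac{29075}{10774 \cdot 63} = \left(- \frac{29075}{10774}\right) \frac{1}{63} = - \frac{29075}{678762}$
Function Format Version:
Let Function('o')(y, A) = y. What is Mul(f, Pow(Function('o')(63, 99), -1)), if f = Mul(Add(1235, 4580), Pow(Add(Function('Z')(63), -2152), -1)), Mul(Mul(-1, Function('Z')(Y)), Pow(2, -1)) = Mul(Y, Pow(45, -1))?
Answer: Rational(-29075, 678762) ≈ -0.042835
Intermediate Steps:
Function('Z')(Y) = Mul(Rational(-2, 45), Y) (Function('Z')(Y) = Mul(-2, Mul(Y, Pow(45, -1))) = Mul(-2, Mul(Y, Rational(1, 45))) = Mul(-2, Mul(Rational(1, 45), Y)) = Mul(Rational(-2, 45), Y))
f = Rational(-29075, 10774) (f = Mul(Add(1235, 4580), Pow(Add(Mul(Rational(-2, 45), 63), -2152), -1)) = Mul(5815, Pow(Add(Rational(-14, 5), -2152), -1)) = Mul(5815, Pow(Rational(-10774, 5), -1)) = Mul(5815, Rational(-5, 10774)) = Rational(-29075, 10774) ≈ -2.6986)
Mul(f, Pow(Function('o')(63, 99), -1)) = Mul(Rational(-29075, 10774), Pow(63, -1)) = Mul(Rational(-29075, 10774), Rational(1, 63)) = Rational(-29075, 678762)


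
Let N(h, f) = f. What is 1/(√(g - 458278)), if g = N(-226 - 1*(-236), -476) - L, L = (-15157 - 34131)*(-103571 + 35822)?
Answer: -I*√3339671466/3339671466 ≈ -1.7304e-5*I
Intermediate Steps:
L = 3339212712 (L = -49288*(-67749) = 3339212712)
g = -3339213188 (g = -476 - 1*3339212712 = -476 - 3339212712 = -3339213188)
1/(√(g - 458278)) = 1/(√(-3339213188 - 458278)) = 1/(√(-3339671466)) = 1/(I*√3339671466) = -I*√3339671466/3339671466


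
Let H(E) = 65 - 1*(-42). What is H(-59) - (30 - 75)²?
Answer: -1918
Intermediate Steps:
H(E) = 107 (H(E) = 65 + 42 = 107)
H(-59) - (30 - 75)² = 107 - (30 - 75)² = 107 - 1*(-45)² = 107 - 1*2025 = 107 - 2025 = -1918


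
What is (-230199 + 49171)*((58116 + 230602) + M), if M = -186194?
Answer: -18559714672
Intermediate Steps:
(-230199 + 49171)*((58116 + 230602) + M) = (-230199 + 49171)*((58116 + 230602) - 186194) = -181028*(288718 - 186194) = -181028*102524 = -18559714672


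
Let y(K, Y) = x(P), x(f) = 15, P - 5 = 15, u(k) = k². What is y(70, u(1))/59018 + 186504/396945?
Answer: 3671015749/7808966670 ≈ 0.47010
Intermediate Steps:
P = 20 (P = 5 + 15 = 20)
y(K, Y) = 15
y(70, u(1))/59018 + 186504/396945 = 15/59018 + 186504/396945 = 15*(1/59018) + 186504*(1/396945) = 15/59018 + 62168/132315 = 3671015749/7808966670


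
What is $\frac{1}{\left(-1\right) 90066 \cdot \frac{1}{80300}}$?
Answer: $- \frac{40150}{45033} \approx -0.89157$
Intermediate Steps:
$\frac{1}{\left(-1\right) 90066 \cdot \frac{1}{80300}} = \frac{1}{\left(-90066\right) \frac{1}{80300}} = \frac{1}{- \frac{45033}{40150}} = - \frac{40150}{45033}$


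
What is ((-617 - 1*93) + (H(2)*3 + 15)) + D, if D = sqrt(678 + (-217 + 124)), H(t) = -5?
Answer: -710 + 3*sqrt(65) ≈ -685.81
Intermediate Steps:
D = 3*sqrt(65) (D = sqrt(678 - 93) = sqrt(585) = 3*sqrt(65) ≈ 24.187)
((-617 - 1*93) + (H(2)*3 + 15)) + D = ((-617 - 1*93) + (-5*3 + 15)) + 3*sqrt(65) = ((-617 - 93) + (-15 + 15)) + 3*sqrt(65) = (-710 + 0) + 3*sqrt(65) = -710 + 3*sqrt(65)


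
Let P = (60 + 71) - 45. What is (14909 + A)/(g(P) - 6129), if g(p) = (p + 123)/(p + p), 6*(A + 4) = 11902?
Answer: -8714552/3161937 ≈ -2.7561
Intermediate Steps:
A = 5939/3 (A = -4 + (⅙)*11902 = -4 + 5951/3 = 5939/3 ≈ 1979.7)
P = 86 (P = 131 - 45 = 86)
g(p) = (123 + p)/(2*p) (g(p) = (123 + p)/((2*p)) = (123 + p)*(1/(2*p)) = (123 + p)/(2*p))
(14909 + A)/(g(P) - 6129) = (14909 + 5939/3)/((½)*(123 + 86)/86 - 6129) = 50666/(3*((½)*(1/86)*209 - 6129)) = 50666/(3*(209/172 - 6129)) = 50666/(3*(-1053979/172)) = (50666/3)*(-172/1053979) = -8714552/3161937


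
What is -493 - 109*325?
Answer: -35918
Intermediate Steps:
-493 - 109*325 = -493 - 35425 = -35918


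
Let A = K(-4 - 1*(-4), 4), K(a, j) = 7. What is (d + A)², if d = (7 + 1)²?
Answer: 5041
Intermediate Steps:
A = 7
d = 64 (d = 8² = 64)
(d + A)² = (64 + 7)² = 71² = 5041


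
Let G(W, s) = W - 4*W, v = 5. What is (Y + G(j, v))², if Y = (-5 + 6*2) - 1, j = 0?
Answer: 36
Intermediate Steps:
Y = 6 (Y = (-5 + 12) - 1 = 7 - 1 = 6)
G(W, s) = -3*W
(Y + G(j, v))² = (6 - 3*0)² = (6 + 0)² = 6² = 36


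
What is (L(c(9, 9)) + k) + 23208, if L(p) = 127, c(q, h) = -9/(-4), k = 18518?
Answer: 41853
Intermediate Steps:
c(q, h) = 9/4 (c(q, h) = -9*(-¼) = 9/4)
(L(c(9, 9)) + k) + 23208 = (127 + 18518) + 23208 = 18645 + 23208 = 41853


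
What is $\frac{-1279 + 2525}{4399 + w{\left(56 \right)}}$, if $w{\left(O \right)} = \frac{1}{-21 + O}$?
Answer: $\frac{21805}{76983} \approx 0.28324$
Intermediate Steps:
$\frac{-1279 + 2525}{4399 + w{\left(56 \right)}} = \frac{-1279 + 2525}{4399 + \frac{1}{-21 + 56}} = \frac{1246}{4399 + \frac{1}{35}} = \frac{1246}{\frac{153966}{35}} = 1246 \cdot \frac{35}{153966} = \frac{21805}{76983}$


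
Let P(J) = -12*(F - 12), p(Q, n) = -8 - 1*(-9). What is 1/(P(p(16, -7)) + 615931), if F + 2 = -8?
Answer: 1/616195 ≈ 1.6229e-6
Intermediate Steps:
F = -10 (F = -2 - 8 = -10)
p(Q, n) = 1 (p(Q, n) = -8 + 9 = 1)
P(J) = 264 (P(J) = -12*(-10 - 12) = -12*(-22) = 264)
1/(P(p(16, -7)) + 615931) = 1/(264 + 615931) = 1/616195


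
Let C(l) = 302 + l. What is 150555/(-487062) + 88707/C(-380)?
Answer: -1200487559/1055301 ≈ -1137.6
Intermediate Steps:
150555/(-487062) + 88707/C(-380) = 150555/(-487062) + 88707/(302 - 380) = 150555*(-1/487062) + 88707/(-78) = -50185/162354 + 88707*(-1/78) = -50185/162354 - 29569/26 = -1200487559/1055301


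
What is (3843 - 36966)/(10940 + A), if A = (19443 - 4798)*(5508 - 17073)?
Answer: 33123/169358485 ≈ 0.00019558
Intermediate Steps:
A = -169369425 (A = 14645*(-11565) = -169369425)
(3843 - 36966)/(10940 + A) = (3843 - 36966)/(10940 - 169369425) = -33123/(-169358485) = -33123*(-1/169358485) = 33123/169358485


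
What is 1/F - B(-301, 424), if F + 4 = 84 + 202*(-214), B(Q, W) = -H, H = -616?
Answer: -26579169/43148 ≈ -616.00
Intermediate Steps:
B(Q, W) = 616 (B(Q, W) = -1*(-616) = 616)
F = -43148 (F = -4 + (84 + 202*(-214)) = -4 + (84 - 43228) = -4 - 43144 = -43148)
1/F - B(-301, 424) = 1/(-43148) - 1*616 = -1/43148 - 616 = -26579169/43148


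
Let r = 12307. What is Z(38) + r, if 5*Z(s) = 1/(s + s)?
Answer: 4676661/380 ≈ 12307.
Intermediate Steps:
Z(s) = 1/(10*s) (Z(s) = 1/(5*(s + s)) = 1/(5*((2*s))) = (1/(2*s))/5 = 1/(10*s))
Z(38) + r = (⅒)/38 + 12307 = (⅒)*(1/38) + 12307 = 1/380 + 12307 = 4676661/380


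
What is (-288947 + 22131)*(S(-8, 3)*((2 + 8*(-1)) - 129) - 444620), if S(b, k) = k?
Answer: 118739790400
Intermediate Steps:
(-288947 + 22131)*(S(-8, 3)*((2 + 8*(-1)) - 129) - 444620) = (-288947 + 22131)*(3*((2 + 8*(-1)) - 129) - 444620) = -266816*(3*((2 - 8) - 129) - 444620) = -266816*(3*(-6 - 129) - 444620) = -266816*(3*(-135) - 444620) = -266816*(-405 - 444620) = -266816*(-445025) = 118739790400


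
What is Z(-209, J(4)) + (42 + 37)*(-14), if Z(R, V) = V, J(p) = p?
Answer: -1102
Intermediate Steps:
Z(-209, J(4)) + (42 + 37)*(-14) = 4 + (42 + 37)*(-14) = 4 + 79*(-14) = 4 - 1106 = -1102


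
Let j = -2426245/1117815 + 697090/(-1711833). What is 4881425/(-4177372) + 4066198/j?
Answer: -2166866043571771823376733/1373671389407235788 ≈ -1.5774e+6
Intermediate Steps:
j = -328836261029/127567506993 (j = -2426245*1/1117815 + 697090*(-1/1711833) = -485249/223563 - 697090/1711833 = -328836261029/127567506993 ≈ -2.5777)
4881425/(-4177372) + 4066198/j = 4881425/(-4177372) + 4066198/(-328836261029/127567506993) = 4881425*(-1/4177372) + 4066198*(-127567506993/328836261029) = -4881425/4177372 - 518714741799922614/328836261029 = -2166866043571771823376733/1373671389407235788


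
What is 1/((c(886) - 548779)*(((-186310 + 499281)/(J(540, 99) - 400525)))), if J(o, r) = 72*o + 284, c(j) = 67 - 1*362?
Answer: 361361/171844238854 ≈ 2.1028e-6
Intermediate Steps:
c(j) = -295 (c(j) = 67 - 362 = -295)
J(o, r) = 284 + 72*o
1/((c(886) - 548779)*(((-186310 + 499281)/(J(540, 99) - 400525)))) = 1/((-295 - 548779)*(((-186310 + 499281)/((284 + 72*540) - 400525)))) = 1/((-549074)*((312971/((284 + 38880) - 400525)))) = -1/(549074*(312971/(39164 - 400525))) = -1/(549074*(312971/(-361361))) = -1/(549074*(312971*(-1/361361))) = -1/(549074*(-312971/361361)) = -1/549074*(-361361/312971) = 361361/171844238854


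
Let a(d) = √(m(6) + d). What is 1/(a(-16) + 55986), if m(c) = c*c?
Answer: 27993/1567216088 - √5/1567216088 ≈ 1.7860e-5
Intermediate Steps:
m(c) = c²
a(d) = √(36 + d) (a(d) = √(6² + d) = √(36 + d))
1/(a(-16) + 55986) = 1/(√(36 - 16) + 55986) = 1/(√20 + 55986) = 1/(2*√5 + 55986) = 1/(55986 + 2*√5)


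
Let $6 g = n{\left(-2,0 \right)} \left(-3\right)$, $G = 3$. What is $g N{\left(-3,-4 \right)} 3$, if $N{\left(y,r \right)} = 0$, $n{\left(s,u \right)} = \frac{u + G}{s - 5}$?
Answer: $0$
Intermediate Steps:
$n{\left(s,u \right)} = \frac{3 + u}{-5 + s}$ ($n{\left(s,u \right)} = \frac{u + 3}{s - 5} = \frac{3 + u}{-5 + s}$)
$g = \frac{3}{14}$ ($g = \frac{\frac{3 + 0}{-5 - 2} \left(-3\right)}{6} = \frac{\frac{1}{-7} \cdot 3 \left(-3\right)}{6} = \frac{\left(- \frac{1}{7}\right) 3 \left(-3\right)}{6} = \frac{\left(- \frac{3}{7}\right) \left(-3\right)}{6} = \frac{1}{6} \cdot \frac{9}{7} = \frac{3}{14} \approx 0.21429$)
$g N{\left(-3,-4 \right)} 3 = \frac{3 \cdot 0 \cdot 3}{14} = \frac{3}{14} \cdot 0 = 0$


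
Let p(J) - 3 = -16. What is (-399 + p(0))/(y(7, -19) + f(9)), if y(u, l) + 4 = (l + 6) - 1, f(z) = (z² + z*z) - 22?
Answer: -206/61 ≈ -3.3770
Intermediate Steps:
p(J) = -13 (p(J) = 3 - 16 = -13)
f(z) = -22 + 2*z² (f(z) = (z² + z²) - 22 = 2*z² - 22 = -22 + 2*z²)
y(u, l) = 1 + l (y(u, l) = -4 + ((l + 6) - 1) = -4 + ((6 + l) - 1) = -4 + (5 + l) = 1 + l)
(-399 + p(0))/(y(7, -19) + f(9)) = (-399 - 13)/((1 - 19) + (-22 + 2*9²)) = -412/(-18 + (-22 + 2*81)) = -412/(-18 + (-22 + 162)) = -412/(-18 + 140) = -412/122 = -412*1/122 = -206/61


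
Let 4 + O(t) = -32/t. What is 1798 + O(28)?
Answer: 12550/7 ≈ 1792.9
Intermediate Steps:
O(t) = -4 - 32/t
1798 + O(28) = 1798 + (-4 - 32/28) = 1798 + (-4 - 32*1/28) = 1798 + (-4 - 8/7) = 1798 - 36/7 = 12550/7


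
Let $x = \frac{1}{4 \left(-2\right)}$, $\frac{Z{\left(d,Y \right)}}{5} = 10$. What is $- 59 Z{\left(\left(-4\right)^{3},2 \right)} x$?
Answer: $\frac{1475}{4} \approx 368.75$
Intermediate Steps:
$Z{\left(d,Y \right)} = 50$ ($Z{\left(d,Y \right)} = 5 \cdot 10 = 50$)
$x = - \frac{1}{8}$ ($x = \frac{1}{-8} = - \frac{1}{8} \approx -0.125$)
$- 59 Z{\left(\left(-4\right)^{3},2 \right)} x = \left(-59\right) 50 \left(- \frac{1}{8}\right) = \left(-2950\right) \left(- \frac{1}{8}\right) = \frac{1475}{4}$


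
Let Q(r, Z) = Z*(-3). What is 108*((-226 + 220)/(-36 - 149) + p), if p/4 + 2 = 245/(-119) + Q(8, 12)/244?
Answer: -347939064/191845 ≈ -1813.6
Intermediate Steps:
Q(r, Z) = -3*Z
p = -17448/1037 (p = -8 + 4*(245/(-119) - 3*12/244) = -8 + 4*(245*(-1/119) - 36*1/244) = -8 + 4*(-35/17 - 9/61) = -8 + 4*(-2288/1037) = -8 - 9152/1037 = -17448/1037 ≈ -16.825)
108*((-226 + 220)/(-36 - 149) + p) = 108*((-226 + 220)/(-36 - 149) - 17448/1037) = 108*(-6/(-185) - 17448/1037) = 108*(-6*(-1/185) - 17448/1037) = 108*(6/185 - 17448/1037) = 108*(-3221658/191845) = -347939064/191845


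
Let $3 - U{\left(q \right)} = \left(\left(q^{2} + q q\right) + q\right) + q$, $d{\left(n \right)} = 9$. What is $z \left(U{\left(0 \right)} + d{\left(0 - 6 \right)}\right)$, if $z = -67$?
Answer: $-804$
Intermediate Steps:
$U{\left(q \right)} = 3 - 2 q - 2 q^{2}$ ($U{\left(q \right)} = 3 - \left(\left(\left(q^{2} + q q\right) + q\right) + q\right) = 3 - \left(\left(\left(q^{2} + q^{2}\right) + q\right) + q\right) = 3 - \left(\left(2 q^{2} + q\right) + q\right) = 3 - \left(\left(q + 2 q^{2}\right) + q\right) = 3 - \left(2 q + 2 q^{2}\right) = 3 - 2 q - 2 q^{2}$)
$z \left(U{\left(0 \right)} + d{\left(0 - 6 \right)}\right) = - 67 \left(\left(3 - 0 - 2 \cdot 0^{2}\right) + 9\right) = - 67 \left(\left(3 + 0 - 0\right) + 9\right) = - 67 \left(\left(3 + 0 + 0\right) + 9\right) = - 67 \left(3 + 9\right) = \left(-67\right) 12 = -804$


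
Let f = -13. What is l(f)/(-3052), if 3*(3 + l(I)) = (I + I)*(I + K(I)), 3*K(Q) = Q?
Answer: -1325/27468 ≈ -0.048238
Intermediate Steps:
K(Q) = Q/3
l(I) = -3 + 8*I²/9 (l(I) = -3 + ((I + I)*(I + I/3))/3 = -3 + ((2*I)*(4*I/3))/3 = -3 + (8*I²/3)/3 = -3 + 8*I²/9)
l(f)/(-3052) = (-3 + (8/9)*(-13)²)/(-3052) = (-3 + (8/9)*169)*(-1/3052) = (-3 + 1352/9)*(-1/3052) = (1325/9)*(-1/3052) = -1325/27468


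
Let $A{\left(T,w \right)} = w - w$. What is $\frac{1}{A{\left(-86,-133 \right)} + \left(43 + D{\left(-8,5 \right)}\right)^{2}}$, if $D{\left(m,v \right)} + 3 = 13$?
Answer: $\frac{1}{2809} \approx 0.000356$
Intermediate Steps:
$D{\left(m,v \right)} = 10$ ($D{\left(m,v \right)} = -3 + 13 = 10$)
$A{\left(T,w \right)} = 0$
$\frac{1}{A{\left(-86,-133 \right)} + \left(43 + D{\left(-8,5 \right)}\right)^{2}} = \frac{1}{0 + \left(43 + 10\right)^{2}} = \frac{1}{0 + 53^{2}} = \frac{1}{0 + 2809} = \frac{1}{2809}$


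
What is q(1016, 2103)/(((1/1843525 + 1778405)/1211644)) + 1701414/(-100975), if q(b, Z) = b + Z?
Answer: 348952182802724632168/165524989244142675 ≈ 2108.2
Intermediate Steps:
q(b, Z) = Z + b
q(1016, 2103)/(((1/1843525 + 1778405)/1211644)) + 1701414/(-100975) = (2103 + 1016)/(((1/1843525 + 1778405)/1211644)) + 1701414/(-100975) = 3119/(((1/1843525 + 1778405)*(1/1211644))) + 1701414*(-1/100975) = 3119/(((3278534077626/1843525)*(1/1211644))) - 1701414/100975 = 3119/(1639267038813/1116848002550) - 1701414/100975 = 3119*(1116848002550/1639267038813) - 1701414/100975 = 3483448919953450/1639267038813 - 1701414/100975 = 348952182802724632168/165524989244142675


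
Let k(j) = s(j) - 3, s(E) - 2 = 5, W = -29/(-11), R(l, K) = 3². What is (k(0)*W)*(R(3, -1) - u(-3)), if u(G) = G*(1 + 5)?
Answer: 3132/11 ≈ 284.73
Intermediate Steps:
R(l, K) = 9
W = 29/11 (W = -29*(-1/11) = 29/11 ≈ 2.6364)
s(E) = 7 (s(E) = 2 + 5 = 7)
k(j) = 4 (k(j) = 7 - 3 = 4)
u(G) = 6*G (u(G) = G*6 = 6*G)
(k(0)*W)*(R(3, -1) - u(-3)) = (4*(29/11))*(9 - 6*(-3)) = 116*(9 - 1*(-18))/11 = 116*(9 + 18)/11 = (116/11)*27 = 3132/11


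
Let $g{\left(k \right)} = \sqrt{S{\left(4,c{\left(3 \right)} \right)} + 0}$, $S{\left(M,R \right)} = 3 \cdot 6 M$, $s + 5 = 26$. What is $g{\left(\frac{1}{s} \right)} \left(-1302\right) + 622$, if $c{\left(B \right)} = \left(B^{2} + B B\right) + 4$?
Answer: $622 - 7812 \sqrt{2} \approx -10426.0$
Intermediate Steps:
$s = 21$ ($s = -5 + 26 = 21$)
$c{\left(B \right)} = 4 + 2 B^{2}$ ($c{\left(B \right)} = \left(B^{2} + B^{2}\right) + 4 = 2 B^{2} + 4 = 4 + 2 B^{2}$)
$S{\left(M,R \right)} = 18 M$
$g{\left(k \right)} = 6 \sqrt{2}$ ($g{\left(k \right)} = \sqrt{18 \cdot 4 + 0} = \sqrt{72 + 0} = \sqrt{72} = 6 \sqrt{2}$)
$g{\left(\frac{1}{s} \right)} \left(-1302\right) + 622 = 6 \sqrt{2} \left(-1302\right) + 622 = - 7812 \sqrt{2} + 622 = 622 - 7812 \sqrt{2}$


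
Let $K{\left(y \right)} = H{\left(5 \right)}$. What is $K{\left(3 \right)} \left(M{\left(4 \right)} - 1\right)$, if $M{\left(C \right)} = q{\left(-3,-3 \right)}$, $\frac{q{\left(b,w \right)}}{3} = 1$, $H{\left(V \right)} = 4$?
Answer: $8$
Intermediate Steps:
$q{\left(b,w \right)} = 3$ ($q{\left(b,w \right)} = 3 \cdot 1 = 3$)
$M{\left(C \right)} = 3$
$K{\left(y \right)} = 4$
$K{\left(3 \right)} \left(M{\left(4 \right)} - 1\right) = 4 \left(3 - 1\right) = 4 \cdot 2 = 8$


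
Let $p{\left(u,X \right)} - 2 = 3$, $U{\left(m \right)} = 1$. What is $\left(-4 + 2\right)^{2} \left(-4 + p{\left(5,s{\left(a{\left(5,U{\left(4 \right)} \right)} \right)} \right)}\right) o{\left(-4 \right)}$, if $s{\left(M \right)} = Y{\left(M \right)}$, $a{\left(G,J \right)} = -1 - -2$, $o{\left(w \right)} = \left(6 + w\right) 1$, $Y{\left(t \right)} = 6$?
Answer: $8$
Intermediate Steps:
$o{\left(w \right)} = 6 + w$
$a{\left(G,J \right)} = 1$ ($a{\left(G,J \right)} = -1 + 2 = 1$)
$s{\left(M \right)} = 6$
$p{\left(u,X \right)} = 5$ ($p{\left(u,X \right)} = 2 + 3 = 5$)
$\left(-4 + 2\right)^{2} \left(-4 + p{\left(5,s{\left(a{\left(5,U{\left(4 \right)} \right)} \right)} \right)}\right) o{\left(-4 \right)} = \left(-4 + 2\right)^{2} \left(-4 + 5\right) \left(6 - 4\right) = \left(-2\right)^{2} \cdot 1 \cdot 2 = 4 \cdot 1 \cdot 2 = 4 \cdot 2 = 8$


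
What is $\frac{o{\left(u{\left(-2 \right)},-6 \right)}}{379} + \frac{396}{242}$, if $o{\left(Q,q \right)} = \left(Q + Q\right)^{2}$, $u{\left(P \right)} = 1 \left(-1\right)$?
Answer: $\frac{6866}{4169} \approx 1.6469$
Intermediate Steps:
$u{\left(P \right)} = -1$
$o{\left(Q,q \right)} = 4 Q^{2}$ ($o{\left(Q,q \right)} = \left(2 Q\right)^{2} = 4 Q^{2}$)
$\frac{o{\left(u{\left(-2 \right)},-6 \right)}}{379} + \frac{396}{242} = \frac{4 \left(-1\right)^{2}}{379} + \frac{396}{242} = 4 \cdot 1 \cdot \frac{1}{379} + 396 \cdot \frac{1}{242} = 4 \cdot \frac{1}{379} + \frac{18}{11} = \frac{4}{379} + \frac{18}{11} = \frac{6866}{4169}$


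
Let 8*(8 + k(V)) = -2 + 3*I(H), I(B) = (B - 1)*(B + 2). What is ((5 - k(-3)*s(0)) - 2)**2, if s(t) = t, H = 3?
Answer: 9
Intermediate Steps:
I(B) = (-1 + B)*(2 + B)
k(V) = -9/2 (k(V) = -8 + (-2 + 3*(-2 + 3 + 3**2))/8 = -8 + (-2 + 3*(-2 + 3 + 9))/8 = -8 + (-2 + 3*10)/8 = -8 + (-2 + 30)/8 = -8 + (1/8)*28 = -8 + 7/2 = -9/2)
((5 - k(-3)*s(0)) - 2)**2 = ((5 - (-9/2*0)) - 2)**2 = ((5 - 0) - 2)**2 = ((5 - 1*0) - 2)**2 = ((5 + 0) - 2)**2 = (5 - 2)**2 = 3**2 = 9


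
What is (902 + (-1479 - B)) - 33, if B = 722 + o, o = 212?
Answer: -1544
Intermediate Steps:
B = 934 (B = 722 + 212 = 934)
(902 + (-1479 - B)) - 33 = (902 + (-1479 - 1*934)) - 33 = (902 + (-1479 - 934)) - 33 = (902 - 2413) - 33 = -1511 - 33 = -1544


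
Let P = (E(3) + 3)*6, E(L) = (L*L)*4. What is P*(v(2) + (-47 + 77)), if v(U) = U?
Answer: 7488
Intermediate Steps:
E(L) = 4*L² (E(L) = L²*4 = 4*L²)
P = 234 (P = (4*3² + 3)*6 = (4*9 + 3)*6 = (36 + 3)*6 = 39*6 = 234)
P*(v(2) + (-47 + 77)) = 234*(2 + (-47 + 77)) = 234*(2 + 30) = 234*32 = 7488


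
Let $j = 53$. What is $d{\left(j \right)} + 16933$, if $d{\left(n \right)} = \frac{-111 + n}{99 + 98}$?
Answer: $\frac{3335743}{197} \approx 16933.0$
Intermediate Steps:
$d{\left(n \right)} = - \frac{111}{197} + \frac{n}{197}$ ($d{\left(n \right)} = \frac{-111 + n}{197} = \left(-111 + n\right) \frac{1}{197} = - \frac{111}{197} + \frac{n}{197}$)
$d{\left(j \right)} + 16933 = \left(- \frac{111}{197} + \frac{1}{197} \cdot 53\right) + 16933 = \left(- \frac{111}{197} + \frac{53}{197}\right) + 16933 = - \frac{58}{197} + 16933 = \frac{3335743}{197}$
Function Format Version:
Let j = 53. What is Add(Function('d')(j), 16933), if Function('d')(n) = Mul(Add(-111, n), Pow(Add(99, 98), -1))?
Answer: Rational(3335743, 197) ≈ 16933.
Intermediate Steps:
Function('d')(n) = Add(Rational(-111, 197), Mul(Rational(1, 197), n)) (Function('d')(n) = Mul(Add(-111, n), Pow(197, -1)) = Mul(Add(-111, n), Rational(1, 197)) = Add(Rational(-111, 197), Mul(Rational(1, 197), n)))
Add(Function('d')(j), 16933) = Add(Add(Rational(-111, 197), Mul(Rational(1, 197), 53)), 16933) = Add(Add(Rational(-111, 197), Rational(53, 197)), 16933) = Add(Rational(-58, 197), 16933) = Rational(3335743, 197)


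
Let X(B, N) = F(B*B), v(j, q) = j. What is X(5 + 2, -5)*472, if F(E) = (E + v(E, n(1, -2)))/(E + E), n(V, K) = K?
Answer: 472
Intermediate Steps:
F(E) = 1 (F(E) = (E + E)/(E + E) = (2*E)/((2*E)) = (2*E)*(1/(2*E)) = 1)
X(B, N) = 1
X(5 + 2, -5)*472 = 1*472 = 472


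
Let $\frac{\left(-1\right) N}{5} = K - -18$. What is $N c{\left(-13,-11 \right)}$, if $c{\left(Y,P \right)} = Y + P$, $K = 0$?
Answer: $2160$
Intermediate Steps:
$c{\left(Y,P \right)} = P + Y$
$N = -90$ ($N = - 5 \left(0 - -18\right) = - 5 \left(0 + 18\right) = \left(-5\right) 18 = -90$)
$N c{\left(-13,-11 \right)} = - 90 \left(-11 - 13\right) = \left(-90\right) \left(-24\right) = 2160$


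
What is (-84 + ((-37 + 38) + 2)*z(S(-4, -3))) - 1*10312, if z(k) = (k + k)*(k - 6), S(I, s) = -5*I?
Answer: -8716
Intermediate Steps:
z(k) = 2*k*(-6 + k) (z(k) = (2*k)*(-6 + k) = 2*k*(-6 + k))
(-84 + ((-37 + 38) + 2)*z(S(-4, -3))) - 1*10312 = (-84 + ((-37 + 38) + 2)*(2*(-5*(-4))*(-6 - 5*(-4)))) - 1*10312 = (-84 + (1 + 2)*(2*20*(-6 + 20))) - 10312 = (-84 + 3*(2*20*14)) - 10312 = (-84 + 3*560) - 10312 = (-84 + 1680) - 10312 = 1596 - 10312 = -8716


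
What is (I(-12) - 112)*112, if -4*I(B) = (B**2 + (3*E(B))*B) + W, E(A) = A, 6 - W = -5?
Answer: -28980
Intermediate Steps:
W = 11 (W = 6 - 1*(-5) = 6 + 5 = 11)
I(B) = -11/4 - B**2 (I(B) = -((B**2 + (3*B)*B) + 11)/4 = -((B**2 + 3*B**2) + 11)/4 = -(4*B**2 + 11)/4 = -(11 + 4*B**2)/4 = -11/4 - B**2)
(I(-12) - 112)*112 = ((-11/4 - 1*(-12)**2) - 112)*112 = ((-11/4 - 1*144) - 112)*112 = ((-11/4 - 144) - 112)*112 = (-587/4 - 112)*112 = -1035/4*112 = -28980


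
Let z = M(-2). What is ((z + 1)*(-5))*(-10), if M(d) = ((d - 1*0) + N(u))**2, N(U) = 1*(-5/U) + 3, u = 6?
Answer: 925/18 ≈ 51.389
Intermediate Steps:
N(U) = 3 - 5/U (N(U) = -5/U + 3 = 3 - 5/U)
M(d) = (13/6 + d)**2 (M(d) = ((d - 1*0) + (3 - 5/6))**2 = ((d + 0) + (3 - 5*1/6))**2 = (d + (3 - 5/6))**2 = (d + 13/6)**2 = (13/6 + d)**2)
z = 1/36 (z = (13 + 6*(-2))**2/36 = (13 - 12)**2/36 = (1/36)*1**2 = (1/36)*1 = 1/36 ≈ 0.027778)
((z + 1)*(-5))*(-10) = ((1/36 + 1)*(-5))*(-10) = ((37/36)*(-5))*(-10) = -185/36*(-10) = 925/18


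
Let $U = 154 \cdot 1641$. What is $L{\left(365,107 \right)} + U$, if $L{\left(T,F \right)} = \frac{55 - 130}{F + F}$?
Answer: $\frac{54080721}{214} \approx 2.5271 \cdot 10^{5}$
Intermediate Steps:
$L{\left(T,F \right)} = - \frac{75}{2 F}$
$U = 252714$
$L{\left(365,107 \right)} + U = - \frac{75}{2 \cdot 107} + 252714 = \left(- \frac{75}{2}\right) \frac{1}{107} + 252714 = - \frac{75}{214} + 252714 = \frac{54080721}{214}$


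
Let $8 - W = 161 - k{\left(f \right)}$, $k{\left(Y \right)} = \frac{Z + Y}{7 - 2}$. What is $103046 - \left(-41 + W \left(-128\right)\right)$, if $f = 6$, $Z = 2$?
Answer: $\frac{418539}{5} \approx 83708.0$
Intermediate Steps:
$k{\left(Y \right)} = \frac{2}{5} + \frac{Y}{5}$ ($k{\left(Y \right)} = \frac{2 + Y}{7 - 2} = \frac{2 + Y}{5} = \left(2 + Y\right) \frac{1}{5} = \frac{2}{5} + \frac{Y}{5}$)
$W = - \frac{757}{5}$ ($W = 8 - \left(161 - \left(\frac{2}{5} + \frac{1}{5} \cdot 6\right)\right) = 8 - \left(161 - \left(\frac{2}{5} + \frac{6}{5}\right)\right) = 8 - \left(161 - \frac{8}{5}\right) = 8 - \frac{797}{5} = - \frac{757}{5} \approx -151.4$)
$103046 - \left(-41 + W \left(-128\right)\right) = 103046 - \left(-41 - - \frac{96896}{5}\right) = 103046 - \left(-41 + \frac{96896}{5}\right) = 103046 - \frac{96691}{5} = \frac{418539}{5}$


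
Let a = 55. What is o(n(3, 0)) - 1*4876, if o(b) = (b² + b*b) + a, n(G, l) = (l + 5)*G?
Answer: -4371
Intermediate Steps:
n(G, l) = G*(5 + l) (n(G, l) = (5 + l)*G = G*(5 + l))
o(b) = 55 + 2*b² (o(b) = (b² + b*b) + 55 = (b² + b²) + 55 = 2*b² + 55 = 55 + 2*b²)
o(n(3, 0)) - 1*4876 = (55 + 2*(3*(5 + 0))²) - 1*4876 = (55 + 2*(3*5)²) - 4876 = (55 + 2*15²) - 4876 = (55 + 2*225) - 4876 = (55 + 450) - 4876 = 505 - 4876 = -4371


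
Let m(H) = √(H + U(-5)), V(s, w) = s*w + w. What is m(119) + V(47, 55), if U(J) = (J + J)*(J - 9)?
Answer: 2640 + √259 ≈ 2656.1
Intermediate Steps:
V(s, w) = w + s*w
U(J) = 2*J*(-9 + J) (U(J) = (2*J)*(-9 + J) = 2*J*(-9 + J))
m(H) = √(140 + H) (m(H) = √(H + 2*(-5)*(-9 - 5)) = √(H + 2*(-5)*(-14)) = √(H + 140) = √(140 + H))
m(119) + V(47, 55) = √(140 + 119) + 55*(1 + 47) = √259 + 55*48 = √259 + 2640 = 2640 + √259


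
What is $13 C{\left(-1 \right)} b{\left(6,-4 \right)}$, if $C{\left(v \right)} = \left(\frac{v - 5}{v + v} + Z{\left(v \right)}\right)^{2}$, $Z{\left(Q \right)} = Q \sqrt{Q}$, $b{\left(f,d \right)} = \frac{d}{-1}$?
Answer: $416 - 312 i \approx 416.0 - 312.0 i$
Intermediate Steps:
$b{\left(f,d \right)} = - d$ ($b{\left(f,d \right)} = d \left(-1\right) = - d$)
$Z{\left(Q \right)} = Q^{\frac{3}{2}}$
$C{\left(v \right)} = \left(v^{\frac{3}{2}} + \frac{-5 + v}{2 v}\right)^{2}$ ($C{\left(v \right)} = \left(\frac{v - 5}{v + v} + v^{\frac{3}{2}}\right)^{2} = \left(\frac{-5 + v}{2 v} + v^{\frac{3}{2}}\right)^{2} = \left(v^{\frac{3}{2}} + \frac{-5 + v}{2 v}\right)^{2}$)
$13 C{\left(-1 \right)} b{\left(6,-4 \right)} = 13 \frac{\left(-5 - 1 + 2 \left(-1\right)^{\frac{5}{2}}\right)^{2}}{4 \cdot 1} \left(\left(-1\right) \left(-4\right)\right) = 13 \cdot \frac{1}{4} \cdot 1 \left(-5 - 1 + 2 i\right)^{2} \cdot 4 = 13 \cdot \frac{1}{4} \cdot 1 \left(-6 + 2 i\right)^{2} \cdot 4 = 13 \frac{\left(-6 + 2 i\right)^{2}}{4} \cdot 4 = \frac{13 \left(-6 + 2 i\right)^{2}}{4} \cdot 4 = 13 \left(-6 + 2 i\right)^{2}$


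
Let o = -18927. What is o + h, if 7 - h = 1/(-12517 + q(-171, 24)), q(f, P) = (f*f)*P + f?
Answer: -13037696321/689096 ≈ -18920.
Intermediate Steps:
q(f, P) = f + P*f**2 (q(f, P) = f**2*P + f = P*f**2 + f = f + P*f**2)
h = 4823671/689096 (h = 7 - 1/(-12517 - 171*(1 + 24*(-171))) = 7 - 1/(-12517 - 171*(1 - 4104)) = 7 - 1/(-12517 - 171*(-4103)) = 7 - 1/(-12517 + 701613) = 7 - 1/689096 = 4823671/689096 ≈ 7.0000)
o + h = -18927 + 4823671/689096 = -13037696321/689096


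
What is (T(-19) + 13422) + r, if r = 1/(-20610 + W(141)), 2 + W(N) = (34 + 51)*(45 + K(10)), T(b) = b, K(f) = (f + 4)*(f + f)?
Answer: 93995240/7013 ≈ 13403.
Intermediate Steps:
K(f) = 2*f*(4 + f) (K(f) = (4 + f)*(2*f) = 2*f*(4 + f))
W(N) = 27623 (W(N) = -2 + (34 + 51)*(45 + 2*10*(4 + 10)) = -2 + 85*(45 + 2*10*14) = -2 + 85*(45 + 280) = -2 + 85*325 = -2 + 27625 = 27623)
r = 1/7013 (r = 1/(-20610 + 27623) = 1/7013 ≈ 0.00014259)
(T(-19) + 13422) + r = (-19 + 13422) + 1/7013 = 13403 + 1/7013 = 93995240/7013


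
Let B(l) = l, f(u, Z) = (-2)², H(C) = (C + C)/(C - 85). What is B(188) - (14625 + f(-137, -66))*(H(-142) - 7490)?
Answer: 24868552710/227 ≈ 1.0955e+8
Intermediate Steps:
H(C) = 2*C/(-85 + C) (H(C) = (2*C)/(-85 + C) = 2*C/(-85 + C))
f(u, Z) = 4
B(188) - (14625 + f(-137, -66))*(H(-142) - 7490) = 188 - (14625 + 4)*(2*(-142)/(-85 - 142) - 7490) = 188 - 14629*(2*(-142)/(-227) - 7490) = 188 - 14629*(2*(-142)*(-1/227) - 7490) = 188 - 14629*(284/227 - 7490) = 188 - 14629*(-1699946)/227 = 188 - 1*(-24868510034/227) = 188 + 24868510034/227 = 24868552710/227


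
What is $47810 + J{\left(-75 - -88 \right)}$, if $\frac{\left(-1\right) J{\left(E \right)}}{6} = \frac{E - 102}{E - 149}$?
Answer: $\frac{3250813}{68} \approx 47806.0$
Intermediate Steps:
$J{\left(E \right)} = - \frac{6 \left(-102 + E\right)}{-149 + E}$ ($J{\left(E \right)} = - 6 \frac{E - 102}{E - 149} = - 6 \frac{-102 + E}{-149 + E} = - \frac{6 \left(-102 + E\right)}{-149 + E}$)
$47810 + J{\left(-75 - -88 \right)} = 47810 + \frac{6 \left(102 - \left(-75 - -88\right)\right)}{-149 - -13} = 47810 + \frac{6 \left(102 - \left(-75 + 88\right)\right)}{-149 + \left(-75 + 88\right)} = 47810 + \frac{6 \left(102 - 13\right)}{-149 + 13} = 47810 + \frac{6 \left(102 - 13\right)}{-136} = 47810 + 6 \left(- \frac{1}{136}\right) 89 = 47810 - \frac{267}{68} = \frac{3250813}{68}$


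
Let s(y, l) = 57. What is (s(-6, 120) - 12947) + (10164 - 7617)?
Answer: -10343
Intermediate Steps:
(s(-6, 120) - 12947) + (10164 - 7617) = (57 - 12947) + (10164 - 7617) = -12890 + 2547 = -10343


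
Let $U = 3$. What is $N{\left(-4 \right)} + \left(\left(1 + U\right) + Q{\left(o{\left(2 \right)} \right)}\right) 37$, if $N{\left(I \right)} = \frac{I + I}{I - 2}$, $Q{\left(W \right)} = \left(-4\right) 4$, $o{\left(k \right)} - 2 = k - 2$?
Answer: $- \frac{1328}{3} \approx -442.67$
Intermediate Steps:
$o{\left(k \right)} = k$ ($o{\left(k \right)} = 2 + \left(k - 2\right) = 2 + \left(-2 + k\right) = k$)
$Q{\left(W \right)} = -16$
$N{\left(I \right)} = \frac{2 I}{-2 + I}$
$N{\left(-4 \right)} + \left(\left(1 + U\right) + Q{\left(o{\left(2 \right)} \right)}\right) 37 = 2 \left(-4\right) \frac{1}{-2 - 4} + \left(\left(1 + 3\right) - 16\right) 37 = 2 \left(-4\right) \frac{1}{-6} + \left(4 - 16\right) 37 = 2 \left(-4\right) \left(- \frac{1}{6}\right) - 444 = \frac{4}{3} - 444 = - \frac{1328}{3}$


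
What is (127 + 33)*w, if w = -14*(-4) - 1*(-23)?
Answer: 12640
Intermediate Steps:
w = 79 (w = 56 + 23 = 79)
(127 + 33)*w = (127 + 33)*79 = 160*79 = 12640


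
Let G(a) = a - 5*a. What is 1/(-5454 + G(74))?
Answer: -1/5750 ≈ -0.00017391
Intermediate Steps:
G(a) = -4*a
1/(-5454 + G(74)) = 1/(-5454 - 4*74) = 1/(-5454 - 296) = 1/(-5750) = -1/5750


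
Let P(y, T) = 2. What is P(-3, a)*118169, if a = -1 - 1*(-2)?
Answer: 236338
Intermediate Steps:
a = 1 (a = -1 + 2 = 1)
P(-3, a)*118169 = 2*118169 = 236338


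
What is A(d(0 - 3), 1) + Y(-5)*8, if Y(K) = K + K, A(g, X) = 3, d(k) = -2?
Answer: -77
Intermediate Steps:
Y(K) = 2*K
A(d(0 - 3), 1) + Y(-5)*8 = 3 + (2*(-5))*8 = 3 - 10*8 = 3 - 80 = -77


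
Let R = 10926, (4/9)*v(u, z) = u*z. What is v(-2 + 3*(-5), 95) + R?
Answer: 29169/4 ≈ 7292.3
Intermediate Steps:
v(u, z) = 9*u*z/4 (v(u, z) = 9*(u*z)/4 = 9*u*z/4)
v(-2 + 3*(-5), 95) + R = (9/4)*(-2 + 3*(-5))*95 + 10926 = (9/4)*(-2 - 15)*95 + 10926 = (9/4)*(-17)*95 + 10926 = -14535/4 + 10926 = 29169/4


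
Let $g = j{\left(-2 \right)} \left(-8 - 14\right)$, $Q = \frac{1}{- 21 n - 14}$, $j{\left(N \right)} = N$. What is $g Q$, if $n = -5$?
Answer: $\frac{44}{91} \approx 0.48352$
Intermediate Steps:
$Q = \frac{1}{91}$ ($Q = \frac{1}{\left(-21\right) \left(-5\right) - 14} = \frac{1}{105 - 14} = \frac{1}{91} \approx 0.010989$)
$g = 44$ ($g = - 2 \left(-8 - 14\right) = \left(-2\right) \left(-22\right) = 44$)
$g Q = 44 \cdot \frac{1}{91} = \frac{44}{91}$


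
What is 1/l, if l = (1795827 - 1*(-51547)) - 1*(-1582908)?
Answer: 1/3430282 ≈ 2.9152e-7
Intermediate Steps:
l = 3430282 (l = (1795827 + 51547) + 1582908 = 1847374 + 1582908 = 3430282)
1/l = 1/3430282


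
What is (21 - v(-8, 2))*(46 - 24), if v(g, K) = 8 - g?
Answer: 110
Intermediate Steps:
(21 - v(-8, 2))*(46 - 24) = (21 - (8 - 1*(-8)))*(46 - 24) = (21 - (8 + 8))*22 = (21 - 1*16)*22 = (21 - 16)*22 = 5*22 = 110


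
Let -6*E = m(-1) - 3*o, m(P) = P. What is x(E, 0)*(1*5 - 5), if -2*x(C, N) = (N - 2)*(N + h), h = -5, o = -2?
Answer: 0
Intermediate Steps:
E = -⅚ (E = -(-1 - 3*(-2))/6 = -(-1 + 6)/6 = -⅙*5 = -⅚ ≈ -0.83333)
x(C, N) = -(-5 + N)*(-2 + N)/2 (x(C, N) = -(N - 2)*(N - 5)/2 = -(-2 + N)*(-5 + N)/2 = -(-5 + N)*(-2 + N)/2)
x(E, 0)*(1*5 - 5) = (-5 - ½*0² + (7/2)*0)*(1*5 - 5) = (-5 - ½*0 + 0)*(5 - 5) = (-5 + 0 + 0)*0 = -5*0 = 0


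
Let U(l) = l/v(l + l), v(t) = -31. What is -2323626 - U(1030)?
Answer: -72031376/31 ≈ -2.3236e+6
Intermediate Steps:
U(l) = -l/31 (U(l) = l/(-31) = l*(-1/31) = -l/31)
-2323626 - U(1030) = -2323626 - (-1)*1030/31 = -2323626 - 1*(-1030/31) = -2323626 + 1030/31 = -72031376/31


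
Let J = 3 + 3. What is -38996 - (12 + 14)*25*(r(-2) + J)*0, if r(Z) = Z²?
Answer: -38996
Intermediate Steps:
J = 6
-38996 - (12 + 14)*25*(r(-2) + J)*0 = -38996 - (12 + 14)*25*((-2)² + 6)*0 = -38996 - 26*25*(4 + 6)*0 = -38996 - 650*10*0 = -38996 - 650*0 = -38996 - 1*0 = -38996 + 0 = -38996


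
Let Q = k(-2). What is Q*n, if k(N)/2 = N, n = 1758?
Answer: -7032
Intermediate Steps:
k(N) = 2*N
Q = -4 (Q = 2*(-2) = -4)
Q*n = -4*1758 = -7032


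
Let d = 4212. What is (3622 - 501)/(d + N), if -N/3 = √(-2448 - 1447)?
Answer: 1460628/1975111 + 3121*I*√3895/5925333 ≈ 0.73952 + 0.032873*I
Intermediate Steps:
N = -3*I*√3895 (N = -3*√(-2448 - 1447) = -3*I*√3895 ≈ -187.23*I)
(3622 - 501)/(d + N) = (3622 - 501)/(4212 - 3*I*√3895) = 3121/(4212 - 3*I*√3895)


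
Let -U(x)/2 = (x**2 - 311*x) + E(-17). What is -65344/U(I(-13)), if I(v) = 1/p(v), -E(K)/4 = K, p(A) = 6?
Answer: 1176192/583 ≈ 2017.5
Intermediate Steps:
E(K) = -4*K
I(v) = 1/6
U(x) = -136 - 2*x**2 + 622*x (U(x) = -2*((x**2 - 311*x) - 4*(-17)) = -2*((x**2 - 311*x) + 68) = -2*(68 + x**2 - 311*x) = -136 - 2*x**2 + 622*x)
-65344/U(I(-13)) = -65344/(-136 - 2*(1/6)**2 + 622*(1/6)) = -65344/(-136 - 2*1/36 + 311/3) = -65344/(-136 - 1/18 + 311/3) = -65344/(-583/18) = -65344*(-18/583) = 1176192/583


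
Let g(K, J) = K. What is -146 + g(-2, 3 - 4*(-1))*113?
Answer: -372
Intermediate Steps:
-146 + g(-2, 3 - 4*(-1))*113 = -146 - 2*113 = -146 - 226 = -372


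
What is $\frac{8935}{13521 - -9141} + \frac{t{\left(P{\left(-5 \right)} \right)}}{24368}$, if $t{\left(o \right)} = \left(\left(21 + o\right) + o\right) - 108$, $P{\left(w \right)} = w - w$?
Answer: $\frac{107878243}{276113808} \approx 0.3907$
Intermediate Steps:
$P{\left(w \right)} = 0$
$t{\left(o \right)} = -87 + 2 o$ ($t{\left(o \right)} = \left(21 + 2 o\right) - 108 = -87 + 2 o$)
$\frac{8935}{13521 - -9141} + \frac{t{\left(P{\left(-5 \right)} \right)}}{24368} = \frac{8935}{13521 - -9141} + \frac{-87 + 2 \cdot 0}{24368} = \frac{8935}{13521 + 9141} + \left(-87 + 0\right) \frac{1}{24368} = \frac{8935}{22662} - \frac{87}{24368} = \frac{107878243}{276113808}$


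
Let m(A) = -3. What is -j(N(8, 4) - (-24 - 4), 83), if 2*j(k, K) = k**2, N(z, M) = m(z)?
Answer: -625/2 ≈ -312.50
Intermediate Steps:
N(z, M) = -3
j(k, K) = k**2/2
-j(N(8, 4) - (-24 - 4), 83) = -(-3 - (-24 - 4))**2/2 = -(-3 - 1*(-28))**2/2 = -(-3 + 28)**2/2 = -25**2/2 = -625/2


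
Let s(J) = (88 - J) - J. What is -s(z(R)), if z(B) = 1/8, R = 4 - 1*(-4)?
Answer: -351/4 ≈ -87.750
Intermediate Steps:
R = 8 (R = 4 + 4 = 8)
z(B) = 1/8
s(J) = 88 - 2*J
-s(z(R)) = -(88 - 2*1/8) = -(88 - 1/4) = -1*351/4 = -351/4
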